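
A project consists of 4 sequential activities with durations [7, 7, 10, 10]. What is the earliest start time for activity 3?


Activity 3 starts after activities 1 through 2 complete.
Predecessor durations: [7, 7]
ES = 7 + 7 = 14

14


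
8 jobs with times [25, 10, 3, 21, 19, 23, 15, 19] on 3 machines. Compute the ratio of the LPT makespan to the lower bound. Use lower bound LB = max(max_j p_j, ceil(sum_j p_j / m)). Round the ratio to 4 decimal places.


LPT order: [25, 23, 21, 19, 19, 15, 10, 3]
Machine loads after assignment: [50, 42, 43]
LPT makespan = 50
Lower bound = max(max_job, ceil(total/3)) = max(25, 45) = 45
Ratio = 50 / 45 = 1.1111

1.1111


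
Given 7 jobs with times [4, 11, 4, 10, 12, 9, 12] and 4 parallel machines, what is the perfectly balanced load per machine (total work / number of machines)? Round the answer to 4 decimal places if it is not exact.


Total processing time = 4 + 11 + 4 + 10 + 12 + 9 + 12 = 62
Number of machines = 4
Ideal balanced load = 62 / 4 = 15.5

15.5


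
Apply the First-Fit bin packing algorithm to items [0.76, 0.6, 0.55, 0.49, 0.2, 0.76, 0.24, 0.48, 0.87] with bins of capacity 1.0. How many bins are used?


Place items sequentially using First-Fit:
  Item 0.76 -> new Bin 1
  Item 0.6 -> new Bin 2
  Item 0.55 -> new Bin 3
  Item 0.49 -> new Bin 4
  Item 0.2 -> Bin 1 (now 0.96)
  Item 0.76 -> new Bin 5
  Item 0.24 -> Bin 2 (now 0.84)
  Item 0.48 -> Bin 4 (now 0.97)
  Item 0.87 -> new Bin 6
Total bins used = 6

6


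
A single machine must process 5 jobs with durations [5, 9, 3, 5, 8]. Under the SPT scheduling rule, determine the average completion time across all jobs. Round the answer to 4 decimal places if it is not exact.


Sort jobs by processing time (SPT order): [3, 5, 5, 8, 9]
Compute completion times sequentially:
  Job 1: processing = 3, completes at 3
  Job 2: processing = 5, completes at 8
  Job 3: processing = 5, completes at 13
  Job 4: processing = 8, completes at 21
  Job 5: processing = 9, completes at 30
Sum of completion times = 75
Average completion time = 75/5 = 15.0

15.0


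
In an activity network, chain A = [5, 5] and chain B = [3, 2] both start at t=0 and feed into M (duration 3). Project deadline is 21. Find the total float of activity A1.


Forward pass: ES(A1) = sum of predecessors on chain A = 0
EF = ES + duration = 0 + 5 = 5
Backward pass: LF(M) = deadline = 21; LS(M) = 21 - 3 = 18
LF(A1) = LS(M) - sum(successors on chain A) = 18 - 5 = 13
LS = LF - duration = 13 - 5 = 8
Total float = LS - ES = 8 - 0 = 8

8


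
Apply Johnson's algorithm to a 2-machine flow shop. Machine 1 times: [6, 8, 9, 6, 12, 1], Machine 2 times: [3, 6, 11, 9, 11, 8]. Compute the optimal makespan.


Apply Johnson's rule:
  Group 1 (a <= b): [(6, 1, 8), (4, 6, 9), (3, 9, 11)]
  Group 2 (a > b): [(5, 12, 11), (2, 8, 6), (1, 6, 3)]
Optimal job order: [6, 4, 3, 5, 2, 1]
Schedule:
  Job 6: M1 done at 1, M2 done at 9
  Job 4: M1 done at 7, M2 done at 18
  Job 3: M1 done at 16, M2 done at 29
  Job 5: M1 done at 28, M2 done at 40
  Job 2: M1 done at 36, M2 done at 46
  Job 1: M1 done at 42, M2 done at 49
Makespan = 49

49


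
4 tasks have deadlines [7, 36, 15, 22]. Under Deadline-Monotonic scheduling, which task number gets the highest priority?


Sort tasks by relative deadline (ascending):
  Task 1: deadline = 7
  Task 3: deadline = 15
  Task 4: deadline = 22
  Task 2: deadline = 36
Priority order (highest first): [1, 3, 4, 2]
Highest priority task = 1

1


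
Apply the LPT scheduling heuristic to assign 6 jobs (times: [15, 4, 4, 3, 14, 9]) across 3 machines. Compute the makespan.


Sort jobs in decreasing order (LPT): [15, 14, 9, 4, 4, 3]
Assign each job to the least loaded machine:
  Machine 1: jobs [15], load = 15
  Machine 2: jobs [14, 3], load = 17
  Machine 3: jobs [9, 4, 4], load = 17
Makespan = max load = 17

17


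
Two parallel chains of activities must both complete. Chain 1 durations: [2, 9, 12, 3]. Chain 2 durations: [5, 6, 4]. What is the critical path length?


Path A total = 2 + 9 + 12 + 3 = 26
Path B total = 5 + 6 + 4 = 15
Critical path = longest path = max(26, 15) = 26

26


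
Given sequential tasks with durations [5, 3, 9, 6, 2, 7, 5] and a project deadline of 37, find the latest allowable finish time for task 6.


LF(activity 6) = deadline - sum of successor durations
Successors: activities 7 through 7 with durations [5]
Sum of successor durations = 5
LF = 37 - 5 = 32

32


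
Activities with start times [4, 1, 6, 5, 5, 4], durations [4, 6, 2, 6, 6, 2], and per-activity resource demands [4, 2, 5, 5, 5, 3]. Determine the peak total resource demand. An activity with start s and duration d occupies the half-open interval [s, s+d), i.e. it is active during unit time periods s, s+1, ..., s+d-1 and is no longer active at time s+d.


Each activity i is active on [start_i, start_i + duration_i).
Compute total resource usage per time slot:
  t=0: active resources = [], total = 0
  t=1: active resources = [2], total = 2
  t=2: active resources = [2], total = 2
  t=3: active resources = [2], total = 2
  t=4: active resources = [4, 2, 3], total = 9
  t=5: active resources = [4, 2, 5, 5, 3], total = 19
  t=6: active resources = [4, 2, 5, 5, 5], total = 21
  t=7: active resources = [4, 5, 5, 5], total = 19
  t=8: active resources = [5, 5], total = 10
  t=9: active resources = [5, 5], total = 10
  t=10: active resources = [5, 5], total = 10
Peak resource demand = 21

21


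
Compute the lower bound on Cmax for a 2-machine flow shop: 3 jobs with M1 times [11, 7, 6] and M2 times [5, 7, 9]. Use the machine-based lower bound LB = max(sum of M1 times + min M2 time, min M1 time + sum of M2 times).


LB1 = sum(M1 times) + min(M2 times) = 24 + 5 = 29
LB2 = min(M1 times) + sum(M2 times) = 6 + 21 = 27
Lower bound = max(LB1, LB2) = max(29, 27) = 29

29


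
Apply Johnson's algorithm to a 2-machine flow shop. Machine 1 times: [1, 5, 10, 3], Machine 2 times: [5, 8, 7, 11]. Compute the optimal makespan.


Apply Johnson's rule:
  Group 1 (a <= b): [(1, 1, 5), (4, 3, 11), (2, 5, 8)]
  Group 2 (a > b): [(3, 10, 7)]
Optimal job order: [1, 4, 2, 3]
Schedule:
  Job 1: M1 done at 1, M2 done at 6
  Job 4: M1 done at 4, M2 done at 17
  Job 2: M1 done at 9, M2 done at 25
  Job 3: M1 done at 19, M2 done at 32
Makespan = 32

32


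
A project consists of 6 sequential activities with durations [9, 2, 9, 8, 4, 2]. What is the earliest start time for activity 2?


Activity 2 starts after activities 1 through 1 complete.
Predecessor durations: [9]
ES = 9 = 9

9


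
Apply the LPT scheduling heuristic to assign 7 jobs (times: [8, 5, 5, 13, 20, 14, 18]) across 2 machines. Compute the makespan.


Sort jobs in decreasing order (LPT): [20, 18, 14, 13, 8, 5, 5]
Assign each job to the least loaded machine:
  Machine 1: jobs [20, 13, 5, 5], load = 43
  Machine 2: jobs [18, 14, 8], load = 40
Makespan = max load = 43

43


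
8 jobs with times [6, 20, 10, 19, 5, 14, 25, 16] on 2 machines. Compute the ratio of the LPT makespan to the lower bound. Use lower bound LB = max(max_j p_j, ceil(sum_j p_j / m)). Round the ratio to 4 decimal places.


LPT order: [25, 20, 19, 16, 14, 10, 6, 5]
Machine loads after assignment: [57, 58]
LPT makespan = 58
Lower bound = max(max_job, ceil(total/2)) = max(25, 58) = 58
Ratio = 58 / 58 = 1.0

1.0


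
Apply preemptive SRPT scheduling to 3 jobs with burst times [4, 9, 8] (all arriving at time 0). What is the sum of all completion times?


Since all jobs arrive at t=0, SRPT equals SPT ordering.
SPT order: [4, 8, 9]
Completion times:
  Job 1: p=4, C=4
  Job 2: p=8, C=12
  Job 3: p=9, C=21
Total completion time = 4 + 12 + 21 = 37

37


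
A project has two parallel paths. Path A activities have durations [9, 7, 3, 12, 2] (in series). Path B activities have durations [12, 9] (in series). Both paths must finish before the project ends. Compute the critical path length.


Path A total = 9 + 7 + 3 + 12 + 2 = 33
Path B total = 12 + 9 = 21
Critical path = longest path = max(33, 21) = 33

33


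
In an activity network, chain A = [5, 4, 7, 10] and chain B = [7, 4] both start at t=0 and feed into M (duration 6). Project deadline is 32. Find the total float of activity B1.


Forward pass: ES(B1) = sum of predecessors on chain B = 0
EF = ES + duration = 0 + 7 = 7
Backward pass: LF(M) = deadline = 32; LS(M) = 32 - 6 = 26
LF(B1) = LS(M) - sum(successors on chain B) = 26 - 4 = 22
LS = LF - duration = 22 - 7 = 15
Total float = LS - ES = 15 - 0 = 15

15


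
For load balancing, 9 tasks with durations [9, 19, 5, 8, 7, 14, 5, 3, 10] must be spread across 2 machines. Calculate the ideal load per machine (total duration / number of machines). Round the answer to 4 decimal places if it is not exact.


Total processing time = 9 + 19 + 5 + 8 + 7 + 14 + 5 + 3 + 10 = 80
Number of machines = 2
Ideal balanced load = 80 / 2 = 40.0

40.0


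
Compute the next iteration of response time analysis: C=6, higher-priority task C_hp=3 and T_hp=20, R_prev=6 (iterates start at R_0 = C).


R_next = C + ceil(R_prev / T_hp) * C_hp
ceil(6 / 20) = ceil(0.3) = 1
Interference = 1 * 3 = 3
R_next = 6 + 3 = 9

9


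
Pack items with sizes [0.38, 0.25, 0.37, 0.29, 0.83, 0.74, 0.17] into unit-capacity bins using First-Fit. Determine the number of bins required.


Place items sequentially using First-Fit:
  Item 0.38 -> new Bin 1
  Item 0.25 -> Bin 1 (now 0.63)
  Item 0.37 -> Bin 1 (now 1.0)
  Item 0.29 -> new Bin 2
  Item 0.83 -> new Bin 3
  Item 0.74 -> new Bin 4
  Item 0.17 -> Bin 2 (now 0.46)
Total bins used = 4

4


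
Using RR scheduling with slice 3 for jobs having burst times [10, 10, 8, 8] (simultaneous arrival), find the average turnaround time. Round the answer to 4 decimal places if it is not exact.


Time quantum = 3
Execution trace:
  J1 runs 3 units, time = 3
  J2 runs 3 units, time = 6
  J3 runs 3 units, time = 9
  J4 runs 3 units, time = 12
  J1 runs 3 units, time = 15
  J2 runs 3 units, time = 18
  J3 runs 3 units, time = 21
  J4 runs 3 units, time = 24
  J1 runs 3 units, time = 27
  J2 runs 3 units, time = 30
  J3 runs 2 units, time = 32
  J4 runs 2 units, time = 34
  J1 runs 1 units, time = 35
  J2 runs 1 units, time = 36
Finish times: [35, 36, 32, 34]
Average turnaround = 137/4 = 34.25

34.25


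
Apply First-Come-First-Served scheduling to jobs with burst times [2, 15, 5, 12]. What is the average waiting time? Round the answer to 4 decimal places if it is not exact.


FCFS order (as given): [2, 15, 5, 12]
Waiting times:
  Job 1: wait = 0
  Job 2: wait = 2
  Job 3: wait = 17
  Job 4: wait = 22
Sum of waiting times = 41
Average waiting time = 41/4 = 10.25

10.25


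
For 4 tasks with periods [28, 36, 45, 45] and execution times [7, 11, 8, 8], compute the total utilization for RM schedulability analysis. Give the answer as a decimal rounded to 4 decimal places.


Compute individual utilizations (exact fractions):
  Task 1: C/T = 7/28 = 1/4 (approx. 0.25)
  Task 2: C/T = 11/36 (approx. 0.3056)
  Task 3: C/T = 8/45 (approx. 0.1778)
  Task 4: C/T = 8/45 (approx. 0.1778)
Total utilization U = 1/4 + 11/36 + 8/45 + 8/45 = 41/45
Rounded to 4 decimal places: U = 0.9111
RM (Liu & Layland) bound for 4 tasks = 0.756828; compare with U = 41/45 (approx. 0.911111)
bound < U <= 1, so the RM sufficient condition is not met (inconclusive; an exact test such as response-time analysis is needed).

0.9111


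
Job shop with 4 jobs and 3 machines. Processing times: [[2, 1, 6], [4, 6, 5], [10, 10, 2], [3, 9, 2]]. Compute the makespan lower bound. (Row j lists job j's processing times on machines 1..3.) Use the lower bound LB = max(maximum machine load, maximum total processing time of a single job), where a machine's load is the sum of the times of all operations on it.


Machine loads:
  Machine 1: 2 + 4 + 10 + 3 = 19
  Machine 2: 1 + 6 + 10 + 9 = 26
  Machine 3: 6 + 5 + 2 + 2 = 15
Max machine load = 26
Job totals:
  Job 1: 9
  Job 2: 15
  Job 3: 22
  Job 4: 14
Max job total = 22
Lower bound = max(26, 22) = 26

26


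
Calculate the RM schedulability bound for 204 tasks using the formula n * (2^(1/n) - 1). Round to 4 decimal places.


Compute 2^(1/204) = 1.0034035593
Subtract 1: 1.0034035593 - 1 = 0.0034035593
Multiply by n: 204 * 0.0034035593 = 0.6943260972
Round to 4 dp: 0.6943

0.6943


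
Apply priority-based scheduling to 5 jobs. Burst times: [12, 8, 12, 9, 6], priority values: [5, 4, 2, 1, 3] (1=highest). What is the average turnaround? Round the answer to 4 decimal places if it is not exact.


Sort by priority (ascending = highest first):
Order: [(1, 9), (2, 12), (3, 6), (4, 8), (5, 12)]
Completion times:
  Priority 1, burst=9, C=9
  Priority 2, burst=12, C=21
  Priority 3, burst=6, C=27
  Priority 4, burst=8, C=35
  Priority 5, burst=12, C=47
Average turnaround = 139/5 = 27.8

27.8


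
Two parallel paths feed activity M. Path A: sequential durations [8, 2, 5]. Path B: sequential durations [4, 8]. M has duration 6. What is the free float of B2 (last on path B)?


ES(B2) = sum of predecessors on chain B = 4
EF(B2) = ES + duration = 4 + 8 = 12
Successor of B2 is M. ES(M) = max(sum(A), sum(B)) = max(15, 12) = 15
Free float = ES(successor) - EF(current) = 15 - 12 = 3

3


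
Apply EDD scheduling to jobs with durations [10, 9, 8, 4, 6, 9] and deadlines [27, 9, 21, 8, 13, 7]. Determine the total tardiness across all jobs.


Sort by due date (EDD order): [(9, 7), (4, 8), (9, 9), (6, 13), (8, 21), (10, 27)]
Compute completion times and tardiness:
  Job 1: p=9, d=7, C=9, tardiness=max(0,9-7)=2
  Job 2: p=4, d=8, C=13, tardiness=max(0,13-8)=5
  Job 3: p=9, d=9, C=22, tardiness=max(0,22-9)=13
  Job 4: p=6, d=13, C=28, tardiness=max(0,28-13)=15
  Job 5: p=8, d=21, C=36, tardiness=max(0,36-21)=15
  Job 6: p=10, d=27, C=46, tardiness=max(0,46-27)=19
Total tardiness = 69

69


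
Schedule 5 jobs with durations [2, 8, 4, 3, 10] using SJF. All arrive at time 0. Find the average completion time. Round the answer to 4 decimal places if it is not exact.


SJF order (ascending): [2, 3, 4, 8, 10]
Completion times:
  Job 1: burst=2, C=2
  Job 2: burst=3, C=5
  Job 3: burst=4, C=9
  Job 4: burst=8, C=17
  Job 5: burst=10, C=27
Average completion = 60/5 = 12.0

12.0


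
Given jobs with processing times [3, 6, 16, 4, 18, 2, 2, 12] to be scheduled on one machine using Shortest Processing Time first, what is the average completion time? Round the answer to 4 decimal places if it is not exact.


Sort jobs by processing time (SPT order): [2, 2, 3, 4, 6, 12, 16, 18]
Compute completion times sequentially:
  Job 1: processing = 2, completes at 2
  Job 2: processing = 2, completes at 4
  Job 3: processing = 3, completes at 7
  Job 4: processing = 4, completes at 11
  Job 5: processing = 6, completes at 17
  Job 6: processing = 12, completes at 29
  Job 7: processing = 16, completes at 45
  Job 8: processing = 18, completes at 63
Sum of completion times = 178
Average completion time = 178/8 = 22.25

22.25


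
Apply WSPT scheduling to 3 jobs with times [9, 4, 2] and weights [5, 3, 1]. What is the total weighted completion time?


Compute p/w ratios and sort ascending (WSPT): [(4, 3), (9, 5), (2, 1)]
Compute weighted completion times:
  Job (p=4,w=3): C=4, w*C=3*4=12
  Job (p=9,w=5): C=13, w*C=5*13=65
  Job (p=2,w=1): C=15, w*C=1*15=15
Total weighted completion time = 92

92


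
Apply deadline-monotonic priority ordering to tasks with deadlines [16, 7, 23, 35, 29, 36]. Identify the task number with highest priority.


Sort tasks by relative deadline (ascending):
  Task 2: deadline = 7
  Task 1: deadline = 16
  Task 3: deadline = 23
  Task 5: deadline = 29
  Task 4: deadline = 35
  Task 6: deadline = 36
Priority order (highest first): [2, 1, 3, 5, 4, 6]
Highest priority task = 2

2


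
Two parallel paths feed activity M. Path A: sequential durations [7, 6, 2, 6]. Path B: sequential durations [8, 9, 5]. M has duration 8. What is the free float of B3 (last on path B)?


ES(B3) = sum of predecessors on chain B = 17
EF(B3) = ES + duration = 17 + 5 = 22
Successor of B3 is M. ES(M) = max(sum(A), sum(B)) = max(21, 22) = 22
Free float = ES(successor) - EF(current) = 22 - 22 = 0

0


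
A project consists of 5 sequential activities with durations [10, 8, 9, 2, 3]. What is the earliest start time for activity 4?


Activity 4 starts after activities 1 through 3 complete.
Predecessor durations: [10, 8, 9]
ES = 10 + 8 + 9 = 27

27


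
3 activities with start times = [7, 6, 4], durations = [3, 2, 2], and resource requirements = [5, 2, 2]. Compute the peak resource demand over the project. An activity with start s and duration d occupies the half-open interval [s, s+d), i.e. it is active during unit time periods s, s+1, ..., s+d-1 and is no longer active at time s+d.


Each activity i is active on [start_i, start_i + duration_i).
Compute total resource usage per time slot:
  t=0: active resources = [], total = 0
  t=1: active resources = [], total = 0
  t=2: active resources = [], total = 0
  t=3: active resources = [], total = 0
  t=4: active resources = [2], total = 2
  t=5: active resources = [2], total = 2
  t=6: active resources = [2], total = 2
  t=7: active resources = [5, 2], total = 7
  t=8: active resources = [5], total = 5
  t=9: active resources = [5], total = 5
Peak resource demand = 7

7


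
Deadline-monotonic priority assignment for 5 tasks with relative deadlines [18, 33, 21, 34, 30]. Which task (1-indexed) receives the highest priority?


Sort tasks by relative deadline (ascending):
  Task 1: deadline = 18
  Task 3: deadline = 21
  Task 5: deadline = 30
  Task 2: deadline = 33
  Task 4: deadline = 34
Priority order (highest first): [1, 3, 5, 2, 4]
Highest priority task = 1

1


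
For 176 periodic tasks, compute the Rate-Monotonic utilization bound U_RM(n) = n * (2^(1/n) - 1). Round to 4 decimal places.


Compute 2^(1/176) = 1.0039461017
Subtract 1: 1.0039461017 - 1 = 0.0039461017
Multiply by n: 176 * 0.0039461017 = 0.6945138992
Round to 4 dp: 0.6945

0.6945


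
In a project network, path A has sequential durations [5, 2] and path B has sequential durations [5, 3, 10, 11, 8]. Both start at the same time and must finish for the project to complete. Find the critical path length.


Path A total = 5 + 2 = 7
Path B total = 5 + 3 + 10 + 11 + 8 = 37
Critical path = longest path = max(7, 37) = 37

37


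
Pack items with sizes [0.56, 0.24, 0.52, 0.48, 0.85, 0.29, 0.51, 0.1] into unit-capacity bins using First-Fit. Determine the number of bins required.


Place items sequentially using First-Fit:
  Item 0.56 -> new Bin 1
  Item 0.24 -> Bin 1 (now 0.8)
  Item 0.52 -> new Bin 2
  Item 0.48 -> Bin 2 (now 1.0)
  Item 0.85 -> new Bin 3
  Item 0.29 -> new Bin 4
  Item 0.51 -> Bin 4 (now 0.8)
  Item 0.1 -> Bin 1 (now 0.9)
Total bins used = 4

4


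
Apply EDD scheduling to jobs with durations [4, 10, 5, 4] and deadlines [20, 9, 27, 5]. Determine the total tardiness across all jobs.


Sort by due date (EDD order): [(4, 5), (10, 9), (4, 20), (5, 27)]
Compute completion times and tardiness:
  Job 1: p=4, d=5, C=4, tardiness=max(0,4-5)=0
  Job 2: p=10, d=9, C=14, tardiness=max(0,14-9)=5
  Job 3: p=4, d=20, C=18, tardiness=max(0,18-20)=0
  Job 4: p=5, d=27, C=23, tardiness=max(0,23-27)=0
Total tardiness = 5

5


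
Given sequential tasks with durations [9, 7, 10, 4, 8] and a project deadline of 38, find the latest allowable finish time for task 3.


LF(activity 3) = deadline - sum of successor durations
Successors: activities 4 through 5 with durations [4, 8]
Sum of successor durations = 12
LF = 38 - 12 = 26

26


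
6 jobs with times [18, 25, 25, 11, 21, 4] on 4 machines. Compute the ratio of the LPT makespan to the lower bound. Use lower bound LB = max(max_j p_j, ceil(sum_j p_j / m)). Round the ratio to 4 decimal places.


LPT order: [25, 25, 21, 18, 11, 4]
Machine loads after assignment: [25, 25, 25, 29]
LPT makespan = 29
Lower bound = max(max_job, ceil(total/4)) = max(25, 26) = 26
Ratio = 29 / 26 = 1.1154

1.1154


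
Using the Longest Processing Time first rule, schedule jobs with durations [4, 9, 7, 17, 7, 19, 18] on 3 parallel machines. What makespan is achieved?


Sort jobs in decreasing order (LPT): [19, 18, 17, 9, 7, 7, 4]
Assign each job to the least loaded machine:
  Machine 1: jobs [19, 7], load = 26
  Machine 2: jobs [18, 7, 4], load = 29
  Machine 3: jobs [17, 9], load = 26
Makespan = max load = 29

29


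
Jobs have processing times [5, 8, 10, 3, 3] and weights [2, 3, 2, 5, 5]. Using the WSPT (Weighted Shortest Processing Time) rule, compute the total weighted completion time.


Compute p/w ratios and sort ascending (WSPT): [(3, 5), (3, 5), (5, 2), (8, 3), (10, 2)]
Compute weighted completion times:
  Job (p=3,w=5): C=3, w*C=5*3=15
  Job (p=3,w=5): C=6, w*C=5*6=30
  Job (p=5,w=2): C=11, w*C=2*11=22
  Job (p=8,w=3): C=19, w*C=3*19=57
  Job (p=10,w=2): C=29, w*C=2*29=58
Total weighted completion time = 182

182


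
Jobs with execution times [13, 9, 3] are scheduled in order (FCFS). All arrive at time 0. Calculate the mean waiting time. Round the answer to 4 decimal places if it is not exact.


FCFS order (as given): [13, 9, 3]
Waiting times:
  Job 1: wait = 0
  Job 2: wait = 13
  Job 3: wait = 22
Sum of waiting times = 35
Average waiting time = 35/3 = 11.6667

11.6667


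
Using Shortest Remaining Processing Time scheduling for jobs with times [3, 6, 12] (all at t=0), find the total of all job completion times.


Since all jobs arrive at t=0, SRPT equals SPT ordering.
SPT order: [3, 6, 12]
Completion times:
  Job 1: p=3, C=3
  Job 2: p=6, C=9
  Job 3: p=12, C=21
Total completion time = 3 + 9 + 21 = 33

33


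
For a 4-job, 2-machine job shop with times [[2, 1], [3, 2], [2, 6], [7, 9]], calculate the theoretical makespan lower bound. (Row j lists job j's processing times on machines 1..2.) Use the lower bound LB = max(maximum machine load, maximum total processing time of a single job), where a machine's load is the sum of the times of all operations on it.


Machine loads:
  Machine 1: 2 + 3 + 2 + 7 = 14
  Machine 2: 1 + 2 + 6 + 9 = 18
Max machine load = 18
Job totals:
  Job 1: 3
  Job 2: 5
  Job 3: 8
  Job 4: 16
Max job total = 16
Lower bound = max(18, 16) = 18

18


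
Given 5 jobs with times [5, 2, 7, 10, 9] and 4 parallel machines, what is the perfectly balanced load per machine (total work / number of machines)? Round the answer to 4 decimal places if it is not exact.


Total processing time = 5 + 2 + 7 + 10 + 9 = 33
Number of machines = 4
Ideal balanced load = 33 / 4 = 8.25

8.25


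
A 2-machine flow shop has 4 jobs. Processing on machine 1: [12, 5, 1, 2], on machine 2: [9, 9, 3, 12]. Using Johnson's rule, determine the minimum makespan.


Apply Johnson's rule:
  Group 1 (a <= b): [(3, 1, 3), (4, 2, 12), (2, 5, 9)]
  Group 2 (a > b): [(1, 12, 9)]
Optimal job order: [3, 4, 2, 1]
Schedule:
  Job 3: M1 done at 1, M2 done at 4
  Job 4: M1 done at 3, M2 done at 16
  Job 2: M1 done at 8, M2 done at 25
  Job 1: M1 done at 20, M2 done at 34
Makespan = 34

34


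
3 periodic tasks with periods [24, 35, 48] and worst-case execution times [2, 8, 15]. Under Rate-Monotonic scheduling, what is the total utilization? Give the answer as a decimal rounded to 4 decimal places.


Compute individual utilizations (exact fractions):
  Task 1: C/T = 2/24 = 1/12 (approx. 0.0833)
  Task 2: C/T = 8/35 (approx. 0.2286)
  Task 3: C/T = 15/48 = 5/16 (approx. 0.3125)
Total utilization U = 1/12 + 8/35 + 5/16 = 1049/1680
Rounded to 4 decimal places: U = 0.6244
RM (Liu & Layland) bound for 3 tasks = 0.779763; compare with U = 1049/1680 (approx. 0.624405)
U <= bound, so schedulable by RM sufficient condition.

0.6244


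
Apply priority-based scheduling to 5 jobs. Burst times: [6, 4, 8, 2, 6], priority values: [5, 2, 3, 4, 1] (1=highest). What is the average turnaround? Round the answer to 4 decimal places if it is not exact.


Sort by priority (ascending = highest first):
Order: [(1, 6), (2, 4), (3, 8), (4, 2), (5, 6)]
Completion times:
  Priority 1, burst=6, C=6
  Priority 2, burst=4, C=10
  Priority 3, burst=8, C=18
  Priority 4, burst=2, C=20
  Priority 5, burst=6, C=26
Average turnaround = 80/5 = 16.0

16.0


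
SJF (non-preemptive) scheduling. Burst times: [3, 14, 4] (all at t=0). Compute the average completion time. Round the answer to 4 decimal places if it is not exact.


SJF order (ascending): [3, 4, 14]
Completion times:
  Job 1: burst=3, C=3
  Job 2: burst=4, C=7
  Job 3: burst=14, C=21
Average completion = 31/3 = 10.3333

10.3333


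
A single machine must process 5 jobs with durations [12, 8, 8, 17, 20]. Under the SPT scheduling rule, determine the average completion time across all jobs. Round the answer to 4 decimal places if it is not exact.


Sort jobs by processing time (SPT order): [8, 8, 12, 17, 20]
Compute completion times sequentially:
  Job 1: processing = 8, completes at 8
  Job 2: processing = 8, completes at 16
  Job 3: processing = 12, completes at 28
  Job 4: processing = 17, completes at 45
  Job 5: processing = 20, completes at 65
Sum of completion times = 162
Average completion time = 162/5 = 32.4

32.4


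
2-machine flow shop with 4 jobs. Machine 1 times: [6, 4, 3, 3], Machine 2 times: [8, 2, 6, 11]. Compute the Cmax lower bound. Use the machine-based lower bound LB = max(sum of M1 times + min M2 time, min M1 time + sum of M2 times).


LB1 = sum(M1 times) + min(M2 times) = 16 + 2 = 18
LB2 = min(M1 times) + sum(M2 times) = 3 + 27 = 30
Lower bound = max(LB1, LB2) = max(18, 30) = 30

30


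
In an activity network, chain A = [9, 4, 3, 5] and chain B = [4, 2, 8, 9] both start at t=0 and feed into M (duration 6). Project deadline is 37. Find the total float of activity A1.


Forward pass: ES(A1) = sum of predecessors on chain A = 0
EF = ES + duration = 0 + 9 = 9
Backward pass: LF(M) = deadline = 37; LS(M) = 37 - 6 = 31
LF(A1) = LS(M) - sum(successors on chain A) = 31 - 12 = 19
LS = LF - duration = 19 - 9 = 10
Total float = LS - ES = 10 - 0 = 10

10


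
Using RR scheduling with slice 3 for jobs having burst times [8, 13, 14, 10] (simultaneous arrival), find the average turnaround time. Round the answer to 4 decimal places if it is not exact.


Time quantum = 3
Execution trace:
  J1 runs 3 units, time = 3
  J2 runs 3 units, time = 6
  J3 runs 3 units, time = 9
  J4 runs 3 units, time = 12
  J1 runs 3 units, time = 15
  J2 runs 3 units, time = 18
  J3 runs 3 units, time = 21
  J4 runs 3 units, time = 24
  J1 runs 2 units, time = 26
  J2 runs 3 units, time = 29
  J3 runs 3 units, time = 32
  J4 runs 3 units, time = 35
  J2 runs 3 units, time = 38
  J3 runs 3 units, time = 41
  J4 runs 1 units, time = 42
  J2 runs 1 units, time = 43
  J3 runs 2 units, time = 45
Finish times: [26, 43, 45, 42]
Average turnaround = 156/4 = 39.0

39.0


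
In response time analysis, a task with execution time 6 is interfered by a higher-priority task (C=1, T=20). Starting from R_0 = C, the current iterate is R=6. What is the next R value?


R_next = C + ceil(R_prev / T_hp) * C_hp
ceil(6 / 20) = ceil(0.3) = 1
Interference = 1 * 1 = 1
R_next = 6 + 1 = 7

7


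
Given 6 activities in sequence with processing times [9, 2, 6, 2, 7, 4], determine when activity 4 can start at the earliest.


Activity 4 starts after activities 1 through 3 complete.
Predecessor durations: [9, 2, 6]
ES = 9 + 2 + 6 = 17

17


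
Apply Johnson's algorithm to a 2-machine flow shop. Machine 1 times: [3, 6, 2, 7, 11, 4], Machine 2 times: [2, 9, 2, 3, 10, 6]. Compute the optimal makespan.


Apply Johnson's rule:
  Group 1 (a <= b): [(3, 2, 2), (6, 4, 6), (2, 6, 9)]
  Group 2 (a > b): [(5, 11, 10), (4, 7, 3), (1, 3, 2)]
Optimal job order: [3, 6, 2, 5, 4, 1]
Schedule:
  Job 3: M1 done at 2, M2 done at 4
  Job 6: M1 done at 6, M2 done at 12
  Job 2: M1 done at 12, M2 done at 21
  Job 5: M1 done at 23, M2 done at 33
  Job 4: M1 done at 30, M2 done at 36
  Job 1: M1 done at 33, M2 done at 38
Makespan = 38

38


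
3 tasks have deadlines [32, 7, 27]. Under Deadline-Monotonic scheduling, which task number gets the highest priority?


Sort tasks by relative deadline (ascending):
  Task 2: deadline = 7
  Task 3: deadline = 27
  Task 1: deadline = 32
Priority order (highest first): [2, 3, 1]
Highest priority task = 2

2


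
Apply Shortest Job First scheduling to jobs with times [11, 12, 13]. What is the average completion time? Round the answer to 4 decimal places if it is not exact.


SJF order (ascending): [11, 12, 13]
Completion times:
  Job 1: burst=11, C=11
  Job 2: burst=12, C=23
  Job 3: burst=13, C=36
Average completion = 70/3 = 23.3333

23.3333


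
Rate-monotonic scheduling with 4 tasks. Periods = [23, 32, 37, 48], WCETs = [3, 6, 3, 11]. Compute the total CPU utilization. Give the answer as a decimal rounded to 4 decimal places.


Compute individual utilizations (exact fractions):
  Task 1: C/T = 3/23 (approx. 0.1304)
  Task 2: C/T = 6/32 = 3/16 (approx. 0.1875)
  Task 3: C/T = 3/37 (approx. 0.0811)
  Task 4: C/T = 11/48 (approx. 0.2292)
Total utilization U = 3/23 + 3/16 + 3/37 + 11/48 = 6415/10212
Rounded to 4 decimal places: U = 0.6282
RM (Liu & Layland) bound for 4 tasks = 0.756828; compare with U = 6415/10212 (approx. 0.628183)
U <= bound, so schedulable by RM sufficient condition.

0.6282


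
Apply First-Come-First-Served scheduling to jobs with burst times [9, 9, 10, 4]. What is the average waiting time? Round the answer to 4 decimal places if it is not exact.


FCFS order (as given): [9, 9, 10, 4]
Waiting times:
  Job 1: wait = 0
  Job 2: wait = 9
  Job 3: wait = 18
  Job 4: wait = 28
Sum of waiting times = 55
Average waiting time = 55/4 = 13.75

13.75


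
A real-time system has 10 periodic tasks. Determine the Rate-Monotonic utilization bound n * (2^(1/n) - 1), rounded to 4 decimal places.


Compute 2^(1/10) = 1.0717734625
Subtract 1: 1.0717734625 - 1 = 0.0717734625
Multiply by n: 10 * 0.0717734625 = 0.7177346250
Round to 4 dp: 0.7177

0.7177


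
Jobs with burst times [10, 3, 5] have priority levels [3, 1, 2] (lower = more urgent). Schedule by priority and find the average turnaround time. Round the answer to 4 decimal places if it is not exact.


Sort by priority (ascending = highest first):
Order: [(1, 3), (2, 5), (3, 10)]
Completion times:
  Priority 1, burst=3, C=3
  Priority 2, burst=5, C=8
  Priority 3, burst=10, C=18
Average turnaround = 29/3 = 9.6667

9.6667


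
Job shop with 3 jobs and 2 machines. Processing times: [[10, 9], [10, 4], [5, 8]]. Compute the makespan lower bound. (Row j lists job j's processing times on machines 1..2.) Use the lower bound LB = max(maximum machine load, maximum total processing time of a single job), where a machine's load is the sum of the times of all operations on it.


Machine loads:
  Machine 1: 10 + 10 + 5 = 25
  Machine 2: 9 + 4 + 8 = 21
Max machine load = 25
Job totals:
  Job 1: 19
  Job 2: 14
  Job 3: 13
Max job total = 19
Lower bound = max(25, 19) = 25

25


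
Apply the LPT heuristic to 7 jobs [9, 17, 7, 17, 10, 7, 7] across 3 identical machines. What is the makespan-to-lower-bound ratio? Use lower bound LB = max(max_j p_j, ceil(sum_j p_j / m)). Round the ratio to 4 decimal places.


LPT order: [17, 17, 10, 9, 7, 7, 7]
Machine loads after assignment: [24, 24, 26]
LPT makespan = 26
Lower bound = max(max_job, ceil(total/3)) = max(17, 25) = 25
Ratio = 26 / 25 = 1.04

1.04


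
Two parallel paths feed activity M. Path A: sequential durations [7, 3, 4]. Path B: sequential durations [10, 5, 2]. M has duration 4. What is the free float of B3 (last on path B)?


ES(B3) = sum of predecessors on chain B = 15
EF(B3) = ES + duration = 15 + 2 = 17
Successor of B3 is M. ES(M) = max(sum(A), sum(B)) = max(14, 17) = 17
Free float = ES(successor) - EF(current) = 17 - 17 = 0

0


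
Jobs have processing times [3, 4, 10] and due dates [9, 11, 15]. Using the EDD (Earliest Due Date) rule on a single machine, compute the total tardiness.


Sort by due date (EDD order): [(3, 9), (4, 11), (10, 15)]
Compute completion times and tardiness:
  Job 1: p=3, d=9, C=3, tardiness=max(0,3-9)=0
  Job 2: p=4, d=11, C=7, tardiness=max(0,7-11)=0
  Job 3: p=10, d=15, C=17, tardiness=max(0,17-15)=2
Total tardiness = 2

2


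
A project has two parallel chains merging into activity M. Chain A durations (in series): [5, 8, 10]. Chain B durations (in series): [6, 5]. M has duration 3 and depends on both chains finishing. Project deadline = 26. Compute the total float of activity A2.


Forward pass: ES(A2) = sum of predecessors on chain A = 5
EF = ES + duration = 5 + 8 = 13
Backward pass: LF(M) = deadline = 26; LS(M) = 26 - 3 = 23
LF(A2) = LS(M) - sum(successors on chain A) = 23 - 10 = 13
LS = LF - duration = 13 - 8 = 5
Total float = LS - ES = 5 - 5 = 0

0


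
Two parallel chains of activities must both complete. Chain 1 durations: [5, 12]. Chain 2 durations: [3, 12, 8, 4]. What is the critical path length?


Path A total = 5 + 12 = 17
Path B total = 3 + 12 + 8 + 4 = 27
Critical path = longest path = max(17, 27) = 27

27


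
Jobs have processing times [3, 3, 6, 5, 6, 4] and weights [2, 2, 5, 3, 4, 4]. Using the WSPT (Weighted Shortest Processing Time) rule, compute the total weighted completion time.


Compute p/w ratios and sort ascending (WSPT): [(4, 4), (6, 5), (3, 2), (3, 2), (6, 4), (5, 3)]
Compute weighted completion times:
  Job (p=4,w=4): C=4, w*C=4*4=16
  Job (p=6,w=5): C=10, w*C=5*10=50
  Job (p=3,w=2): C=13, w*C=2*13=26
  Job (p=3,w=2): C=16, w*C=2*16=32
  Job (p=6,w=4): C=22, w*C=4*22=88
  Job (p=5,w=3): C=27, w*C=3*27=81
Total weighted completion time = 293

293


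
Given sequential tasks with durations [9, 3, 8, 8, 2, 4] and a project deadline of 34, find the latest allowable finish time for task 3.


LF(activity 3) = deadline - sum of successor durations
Successors: activities 4 through 6 with durations [8, 2, 4]
Sum of successor durations = 14
LF = 34 - 14 = 20

20


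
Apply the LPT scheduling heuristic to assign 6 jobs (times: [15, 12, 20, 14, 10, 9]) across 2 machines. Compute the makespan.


Sort jobs in decreasing order (LPT): [20, 15, 14, 12, 10, 9]
Assign each job to the least loaded machine:
  Machine 1: jobs [20, 12, 9], load = 41
  Machine 2: jobs [15, 14, 10], load = 39
Makespan = max load = 41

41


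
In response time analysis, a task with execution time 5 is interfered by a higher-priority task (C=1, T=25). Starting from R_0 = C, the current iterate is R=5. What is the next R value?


R_next = C + ceil(R_prev / T_hp) * C_hp
ceil(5 / 25) = ceil(0.2) = 1
Interference = 1 * 1 = 1
R_next = 5 + 1 = 6

6


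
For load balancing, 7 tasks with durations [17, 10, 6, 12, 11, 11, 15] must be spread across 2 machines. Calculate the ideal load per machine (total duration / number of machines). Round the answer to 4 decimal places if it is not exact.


Total processing time = 17 + 10 + 6 + 12 + 11 + 11 + 15 = 82
Number of machines = 2
Ideal balanced load = 82 / 2 = 41.0

41.0


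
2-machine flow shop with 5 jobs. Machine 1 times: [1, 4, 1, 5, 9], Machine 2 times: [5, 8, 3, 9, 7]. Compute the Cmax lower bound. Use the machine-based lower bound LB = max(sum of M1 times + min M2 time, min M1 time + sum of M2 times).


LB1 = sum(M1 times) + min(M2 times) = 20 + 3 = 23
LB2 = min(M1 times) + sum(M2 times) = 1 + 32 = 33
Lower bound = max(LB1, LB2) = max(23, 33) = 33

33


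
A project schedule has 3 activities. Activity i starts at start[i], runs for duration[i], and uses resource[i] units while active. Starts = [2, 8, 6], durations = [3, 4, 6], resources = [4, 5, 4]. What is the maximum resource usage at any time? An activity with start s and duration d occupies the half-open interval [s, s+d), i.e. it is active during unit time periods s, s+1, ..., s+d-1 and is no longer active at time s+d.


Each activity i is active on [start_i, start_i + duration_i).
Compute total resource usage per time slot:
  t=0: active resources = [], total = 0
  t=1: active resources = [], total = 0
  t=2: active resources = [4], total = 4
  t=3: active resources = [4], total = 4
  t=4: active resources = [4], total = 4
  t=5: active resources = [], total = 0
  t=6: active resources = [4], total = 4
  t=7: active resources = [4], total = 4
  t=8: active resources = [5, 4], total = 9
  t=9: active resources = [5, 4], total = 9
  t=10: active resources = [5, 4], total = 9
  t=11: active resources = [5, 4], total = 9
Peak resource demand = 9

9


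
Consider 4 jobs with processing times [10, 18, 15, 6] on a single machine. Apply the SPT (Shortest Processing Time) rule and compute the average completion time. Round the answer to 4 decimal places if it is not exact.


Sort jobs by processing time (SPT order): [6, 10, 15, 18]
Compute completion times sequentially:
  Job 1: processing = 6, completes at 6
  Job 2: processing = 10, completes at 16
  Job 3: processing = 15, completes at 31
  Job 4: processing = 18, completes at 49
Sum of completion times = 102
Average completion time = 102/4 = 25.5

25.5


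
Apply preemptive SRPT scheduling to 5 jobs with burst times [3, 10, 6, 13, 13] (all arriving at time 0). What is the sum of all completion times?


Since all jobs arrive at t=0, SRPT equals SPT ordering.
SPT order: [3, 6, 10, 13, 13]
Completion times:
  Job 1: p=3, C=3
  Job 2: p=6, C=9
  Job 3: p=10, C=19
  Job 4: p=13, C=32
  Job 5: p=13, C=45
Total completion time = 3 + 9 + 19 + 32 + 45 = 108

108


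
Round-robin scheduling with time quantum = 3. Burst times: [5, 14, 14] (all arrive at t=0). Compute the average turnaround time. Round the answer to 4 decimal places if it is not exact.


Time quantum = 3
Execution trace:
  J1 runs 3 units, time = 3
  J2 runs 3 units, time = 6
  J3 runs 3 units, time = 9
  J1 runs 2 units, time = 11
  J2 runs 3 units, time = 14
  J3 runs 3 units, time = 17
  J2 runs 3 units, time = 20
  J3 runs 3 units, time = 23
  J2 runs 3 units, time = 26
  J3 runs 3 units, time = 29
  J2 runs 2 units, time = 31
  J3 runs 2 units, time = 33
Finish times: [11, 31, 33]
Average turnaround = 75/3 = 25.0

25.0


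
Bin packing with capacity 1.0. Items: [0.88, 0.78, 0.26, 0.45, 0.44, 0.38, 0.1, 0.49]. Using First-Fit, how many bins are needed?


Place items sequentially using First-Fit:
  Item 0.88 -> new Bin 1
  Item 0.78 -> new Bin 2
  Item 0.26 -> new Bin 3
  Item 0.45 -> Bin 3 (now 0.71)
  Item 0.44 -> new Bin 4
  Item 0.38 -> Bin 4 (now 0.82)
  Item 0.1 -> Bin 1 (now 0.98)
  Item 0.49 -> new Bin 5
Total bins used = 5

5


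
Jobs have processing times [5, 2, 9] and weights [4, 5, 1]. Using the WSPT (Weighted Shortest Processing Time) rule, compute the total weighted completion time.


Compute p/w ratios and sort ascending (WSPT): [(2, 5), (5, 4), (9, 1)]
Compute weighted completion times:
  Job (p=2,w=5): C=2, w*C=5*2=10
  Job (p=5,w=4): C=7, w*C=4*7=28
  Job (p=9,w=1): C=16, w*C=1*16=16
Total weighted completion time = 54

54


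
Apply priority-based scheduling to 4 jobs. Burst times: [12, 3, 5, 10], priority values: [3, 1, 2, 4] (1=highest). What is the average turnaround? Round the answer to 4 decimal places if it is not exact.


Sort by priority (ascending = highest first):
Order: [(1, 3), (2, 5), (3, 12), (4, 10)]
Completion times:
  Priority 1, burst=3, C=3
  Priority 2, burst=5, C=8
  Priority 3, burst=12, C=20
  Priority 4, burst=10, C=30
Average turnaround = 61/4 = 15.25

15.25


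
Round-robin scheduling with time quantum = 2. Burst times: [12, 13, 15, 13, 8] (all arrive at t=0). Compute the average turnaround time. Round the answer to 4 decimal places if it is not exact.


Time quantum = 2
Execution trace:
  J1 runs 2 units, time = 2
  J2 runs 2 units, time = 4
  J3 runs 2 units, time = 6
  J4 runs 2 units, time = 8
  J5 runs 2 units, time = 10
  J1 runs 2 units, time = 12
  J2 runs 2 units, time = 14
  J3 runs 2 units, time = 16
  J4 runs 2 units, time = 18
  J5 runs 2 units, time = 20
  J1 runs 2 units, time = 22
  J2 runs 2 units, time = 24
  J3 runs 2 units, time = 26
  J4 runs 2 units, time = 28
  J5 runs 2 units, time = 30
  J1 runs 2 units, time = 32
  J2 runs 2 units, time = 34
  J3 runs 2 units, time = 36
  J4 runs 2 units, time = 38
  J5 runs 2 units, time = 40
  J1 runs 2 units, time = 42
  J2 runs 2 units, time = 44
  J3 runs 2 units, time = 46
  J4 runs 2 units, time = 48
  J1 runs 2 units, time = 50
  J2 runs 2 units, time = 52
  J3 runs 2 units, time = 54
  J4 runs 2 units, time = 56
  J2 runs 1 units, time = 57
  J3 runs 2 units, time = 59
  J4 runs 1 units, time = 60
  J3 runs 1 units, time = 61
Finish times: [50, 57, 61, 60, 40]
Average turnaround = 268/5 = 53.6

53.6
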